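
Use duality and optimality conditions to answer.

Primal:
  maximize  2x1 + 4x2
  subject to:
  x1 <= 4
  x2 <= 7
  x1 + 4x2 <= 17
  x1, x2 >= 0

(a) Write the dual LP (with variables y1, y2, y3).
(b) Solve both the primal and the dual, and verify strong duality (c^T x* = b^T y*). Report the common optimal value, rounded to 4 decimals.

The standard primal-dual pair for 'max c^T x s.t. A x <= b, x >= 0' is:
  Dual:  min b^T y  s.t.  A^T y >= c,  y >= 0.

So the dual LP is:
  minimize  4y1 + 7y2 + 17y3
  subject to:
    y1 + y3 >= 2
    y2 + 4y3 >= 4
    y1, y2, y3 >= 0

Solving the primal: x* = (4, 3.25).
  primal value c^T x* = 21.
Solving the dual: y* = (1, 0, 1).
  dual value b^T y* = 21.
Strong duality: c^T x* = b^T y*. Confirmed.

21


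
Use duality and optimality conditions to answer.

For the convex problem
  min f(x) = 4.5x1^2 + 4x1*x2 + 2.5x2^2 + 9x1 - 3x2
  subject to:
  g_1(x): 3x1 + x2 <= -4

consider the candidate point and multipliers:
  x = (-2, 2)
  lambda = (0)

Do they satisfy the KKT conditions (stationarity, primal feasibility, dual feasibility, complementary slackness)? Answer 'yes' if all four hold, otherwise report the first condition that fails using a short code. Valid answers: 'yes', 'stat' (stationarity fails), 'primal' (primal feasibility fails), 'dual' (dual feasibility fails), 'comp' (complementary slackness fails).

Gradient of f: grad f(x) = Q x + c = (-1, -1)
Constraint values g_i(x) = a_i^T x - b_i:
  g_1((-2, 2)) = 0
Stationarity residual: grad f(x) + sum_i lambda_i a_i = (-1, -1)
  -> stationarity FAILS
Primal feasibility (all g_i <= 0): OK
Dual feasibility (all lambda_i >= 0): OK
Complementary slackness (lambda_i * g_i(x) = 0 for all i): OK

Verdict: the first failing condition is stationarity -> stat.

stat


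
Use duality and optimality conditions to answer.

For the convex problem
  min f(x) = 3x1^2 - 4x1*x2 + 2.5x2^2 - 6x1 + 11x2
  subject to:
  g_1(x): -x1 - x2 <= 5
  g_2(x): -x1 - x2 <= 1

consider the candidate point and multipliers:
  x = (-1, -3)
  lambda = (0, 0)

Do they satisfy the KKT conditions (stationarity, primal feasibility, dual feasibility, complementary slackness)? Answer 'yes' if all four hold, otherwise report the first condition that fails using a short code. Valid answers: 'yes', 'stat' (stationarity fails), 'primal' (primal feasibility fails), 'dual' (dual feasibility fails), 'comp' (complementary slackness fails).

Gradient of f: grad f(x) = Q x + c = (0, 0)
Constraint values g_i(x) = a_i^T x - b_i:
  g_1((-1, -3)) = -1
  g_2((-1, -3)) = 3
Stationarity residual: grad f(x) + sum_i lambda_i a_i = (0, 0)
  -> stationarity OK
Primal feasibility (all g_i <= 0): FAILS
Dual feasibility (all lambda_i >= 0): OK
Complementary slackness (lambda_i * g_i(x) = 0 for all i): OK

Verdict: the first failing condition is primal_feasibility -> primal.

primal


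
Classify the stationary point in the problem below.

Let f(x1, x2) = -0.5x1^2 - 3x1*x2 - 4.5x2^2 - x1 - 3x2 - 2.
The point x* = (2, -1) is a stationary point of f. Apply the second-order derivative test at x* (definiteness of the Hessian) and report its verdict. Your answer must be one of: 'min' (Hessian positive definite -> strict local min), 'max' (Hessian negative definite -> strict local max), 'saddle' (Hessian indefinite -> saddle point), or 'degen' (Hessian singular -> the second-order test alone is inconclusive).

Compute the Hessian H = grad^2 f:
  H = [[-1, -3], [-3, -9]]
Verify stationarity: grad f(x*) = H x* + g = (0, 0).
Eigenvalues of H: -10, 0.
H has a zero eigenvalue (singular; negative semidefinite but not definite), so H is neither positive definite, negative definite, nor indefinite. The second-order test alone is inconclusive -> degen.
(Indeed, f is constant along the null direction of H through x*, so x* is not a strict local extremum.)

degen


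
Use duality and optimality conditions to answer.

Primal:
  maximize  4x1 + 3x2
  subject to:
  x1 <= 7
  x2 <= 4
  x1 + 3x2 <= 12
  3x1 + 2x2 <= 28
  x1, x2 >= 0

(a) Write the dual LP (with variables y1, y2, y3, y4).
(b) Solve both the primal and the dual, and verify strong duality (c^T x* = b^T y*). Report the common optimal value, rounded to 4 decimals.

The standard primal-dual pair for 'max c^T x s.t. A x <= b, x >= 0' is:
  Dual:  min b^T y  s.t.  A^T y >= c,  y >= 0.

So the dual LP is:
  minimize  7y1 + 4y2 + 12y3 + 28y4
  subject to:
    y1 + y3 + 3y4 >= 4
    y2 + 3y3 + 2y4 >= 3
    y1, y2, y3, y4 >= 0

Solving the primal: x* = (7, 1.6667).
  primal value c^T x* = 33.
Solving the dual: y* = (3, 0, 1, 0).
  dual value b^T y* = 33.
Strong duality: c^T x* = b^T y*. Confirmed.

33


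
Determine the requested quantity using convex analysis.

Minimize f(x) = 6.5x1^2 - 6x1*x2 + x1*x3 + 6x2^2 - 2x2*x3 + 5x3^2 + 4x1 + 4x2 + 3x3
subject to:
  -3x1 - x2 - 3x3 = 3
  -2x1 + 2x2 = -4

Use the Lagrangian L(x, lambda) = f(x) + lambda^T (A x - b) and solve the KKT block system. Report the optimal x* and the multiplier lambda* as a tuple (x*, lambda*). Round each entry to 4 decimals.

Form the Lagrangian:
  L(x, lambda) = (1/2) x^T Q x + c^T x + lambda^T (A x - b)
Stationarity (grad_x L = 0): Q x + c + A^T lambda = 0.
Primal feasibility: A x = b.

This gives the KKT block system:
  [ Q   A^T ] [ x     ]   [-c ]
  [ A    0  ] [ lambda ] = [ b ]

Solving the linear system:
  x*      = (0.2558, -1.7442, -0.6744)
  lambda* = (0, 8.5581)
  f(x*)   = 13.1279

x* = (0.2558, -1.7442, -0.6744), lambda* = (0, 8.5581)


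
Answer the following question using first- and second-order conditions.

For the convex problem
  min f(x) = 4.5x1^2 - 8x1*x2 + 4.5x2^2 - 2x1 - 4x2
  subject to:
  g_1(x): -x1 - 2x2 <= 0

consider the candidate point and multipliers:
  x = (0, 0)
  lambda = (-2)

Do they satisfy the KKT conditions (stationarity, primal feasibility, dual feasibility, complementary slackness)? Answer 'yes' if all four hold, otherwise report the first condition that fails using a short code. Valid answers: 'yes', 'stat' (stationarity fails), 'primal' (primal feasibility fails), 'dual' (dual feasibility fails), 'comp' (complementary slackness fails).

Gradient of f: grad f(x) = Q x + c = (-2, -4)
Constraint values g_i(x) = a_i^T x - b_i:
  g_1((0, 0)) = 0
Stationarity residual: grad f(x) + sum_i lambda_i a_i = (0, 0)
  -> stationarity OK
Primal feasibility (all g_i <= 0): OK
Dual feasibility (all lambda_i >= 0): FAILS
Complementary slackness (lambda_i * g_i(x) = 0 for all i): OK

Verdict: the first failing condition is dual_feasibility -> dual.

dual


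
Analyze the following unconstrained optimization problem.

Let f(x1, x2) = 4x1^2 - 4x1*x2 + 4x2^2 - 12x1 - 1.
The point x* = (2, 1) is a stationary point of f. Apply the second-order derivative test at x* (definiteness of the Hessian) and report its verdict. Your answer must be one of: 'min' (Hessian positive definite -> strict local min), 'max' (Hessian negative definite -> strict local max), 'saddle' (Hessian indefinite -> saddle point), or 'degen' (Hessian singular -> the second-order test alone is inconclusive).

Compute the Hessian H = grad^2 f:
  H = [[8, -4], [-4, 8]]
Verify stationarity: grad f(x*) = H x* + g = (0, 0).
Eigenvalues of H: 4, 12.
Both eigenvalues > 0, so H is positive definite -> x* is a strict local min.

min


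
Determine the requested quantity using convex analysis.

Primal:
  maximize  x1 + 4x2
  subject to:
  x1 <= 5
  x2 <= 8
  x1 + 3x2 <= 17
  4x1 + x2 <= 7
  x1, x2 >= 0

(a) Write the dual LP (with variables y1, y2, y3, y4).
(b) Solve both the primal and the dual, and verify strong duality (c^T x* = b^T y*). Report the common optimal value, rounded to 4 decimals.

The standard primal-dual pair for 'max c^T x s.t. A x <= b, x >= 0' is:
  Dual:  min b^T y  s.t.  A^T y >= c,  y >= 0.

So the dual LP is:
  minimize  5y1 + 8y2 + 17y3 + 7y4
  subject to:
    y1 + y3 + 4y4 >= 1
    y2 + 3y3 + y4 >= 4
    y1, y2, y3, y4 >= 0

Solving the primal: x* = (0, 5.6667).
  primal value c^T x* = 22.6667.
Solving the dual: y* = (0, 0, 1.3333, 0).
  dual value b^T y* = 22.6667.
Strong duality: c^T x* = b^T y*. Confirmed.

22.6667


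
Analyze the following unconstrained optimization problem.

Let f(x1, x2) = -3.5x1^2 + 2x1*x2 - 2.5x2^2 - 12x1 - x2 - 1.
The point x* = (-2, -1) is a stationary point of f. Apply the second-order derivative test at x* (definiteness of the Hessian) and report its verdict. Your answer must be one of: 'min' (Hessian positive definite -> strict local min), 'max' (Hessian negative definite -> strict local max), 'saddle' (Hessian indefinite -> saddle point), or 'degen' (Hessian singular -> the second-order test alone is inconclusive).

Compute the Hessian H = grad^2 f:
  H = [[-7, 2], [2, -5]]
Verify stationarity: grad f(x*) = H x* + g = (0, 0).
Eigenvalues of H: -8.2361, -3.7639.
Both eigenvalues < 0, so H is negative definite -> x* is a strict local max.

max


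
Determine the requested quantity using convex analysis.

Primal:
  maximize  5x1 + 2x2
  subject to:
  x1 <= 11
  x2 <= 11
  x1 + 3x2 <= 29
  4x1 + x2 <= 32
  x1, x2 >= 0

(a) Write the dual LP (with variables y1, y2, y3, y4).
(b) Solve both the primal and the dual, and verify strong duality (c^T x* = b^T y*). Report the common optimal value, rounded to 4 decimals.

The standard primal-dual pair for 'max c^T x s.t. A x <= b, x >= 0' is:
  Dual:  min b^T y  s.t.  A^T y >= c,  y >= 0.

So the dual LP is:
  minimize  11y1 + 11y2 + 29y3 + 32y4
  subject to:
    y1 + y3 + 4y4 >= 5
    y2 + 3y3 + y4 >= 2
    y1, y2, y3, y4 >= 0

Solving the primal: x* = (6.0909, 7.6364).
  primal value c^T x* = 45.7273.
Solving the dual: y* = (0, 0, 0.2727, 1.1818).
  dual value b^T y* = 45.7273.
Strong duality: c^T x* = b^T y*. Confirmed.

45.7273


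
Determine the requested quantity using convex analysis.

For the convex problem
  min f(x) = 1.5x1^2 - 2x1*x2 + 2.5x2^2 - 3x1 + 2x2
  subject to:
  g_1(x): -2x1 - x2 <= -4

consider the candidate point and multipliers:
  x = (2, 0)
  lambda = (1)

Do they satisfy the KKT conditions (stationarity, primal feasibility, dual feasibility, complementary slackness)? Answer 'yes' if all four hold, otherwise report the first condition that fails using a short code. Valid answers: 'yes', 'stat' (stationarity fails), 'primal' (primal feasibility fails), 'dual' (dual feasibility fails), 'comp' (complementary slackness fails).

Gradient of f: grad f(x) = Q x + c = (3, -2)
Constraint values g_i(x) = a_i^T x - b_i:
  g_1((2, 0)) = 0
Stationarity residual: grad f(x) + sum_i lambda_i a_i = (1, -3)
  -> stationarity FAILS
Primal feasibility (all g_i <= 0): OK
Dual feasibility (all lambda_i >= 0): OK
Complementary slackness (lambda_i * g_i(x) = 0 for all i): OK

Verdict: the first failing condition is stationarity -> stat.

stat


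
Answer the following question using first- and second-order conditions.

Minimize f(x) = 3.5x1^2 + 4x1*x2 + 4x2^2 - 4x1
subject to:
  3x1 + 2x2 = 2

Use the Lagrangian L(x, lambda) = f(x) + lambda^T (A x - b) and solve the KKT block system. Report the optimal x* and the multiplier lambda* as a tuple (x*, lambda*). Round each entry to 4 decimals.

Form the Lagrangian:
  L(x, lambda) = (1/2) x^T Q x + c^T x + lambda^T (A x - b)
Stationarity (grad_x L = 0): Q x + c + A^T lambda = 0.
Primal feasibility: A x = b.

This gives the KKT block system:
  [ Q   A^T ] [ x     ]   [-c ]
  [ A    0  ] [ lambda ] = [ b ]

Solving the linear system:
  x*      = (0.9231, -0.3846)
  lambda* = (-0.3077)
  f(x*)   = -1.5385

x* = (0.9231, -0.3846), lambda* = (-0.3077)


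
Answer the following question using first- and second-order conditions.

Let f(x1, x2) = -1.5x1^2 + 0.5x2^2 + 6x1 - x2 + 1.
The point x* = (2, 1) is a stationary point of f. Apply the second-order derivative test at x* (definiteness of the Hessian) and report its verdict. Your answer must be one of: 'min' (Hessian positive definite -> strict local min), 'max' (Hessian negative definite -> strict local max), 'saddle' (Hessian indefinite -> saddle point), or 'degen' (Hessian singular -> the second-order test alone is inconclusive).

Compute the Hessian H = grad^2 f:
  H = [[-3, 0], [0, 1]]
Verify stationarity: grad f(x*) = H x* + g = (0, 0).
Eigenvalues of H: -3, 1.
Eigenvalues have mixed signs, so H is indefinite -> x* is a saddle point.

saddle


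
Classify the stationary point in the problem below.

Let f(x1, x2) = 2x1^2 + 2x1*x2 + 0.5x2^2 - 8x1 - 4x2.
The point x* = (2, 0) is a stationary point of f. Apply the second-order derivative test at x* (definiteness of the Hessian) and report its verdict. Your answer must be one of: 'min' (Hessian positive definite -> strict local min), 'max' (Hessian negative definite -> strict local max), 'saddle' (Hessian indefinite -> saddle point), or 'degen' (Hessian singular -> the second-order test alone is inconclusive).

Compute the Hessian H = grad^2 f:
  H = [[4, 2], [2, 1]]
Verify stationarity: grad f(x*) = H x* + g = (0, 0).
Eigenvalues of H: 0, 5.
H has a zero eigenvalue (singular; positive semidefinite but not definite), so H is neither positive definite, negative definite, nor indefinite. The second-order test alone is inconclusive -> degen.
(Indeed, f is constant along the null direction of H through x*, so x* is not a strict local extremum.)

degen


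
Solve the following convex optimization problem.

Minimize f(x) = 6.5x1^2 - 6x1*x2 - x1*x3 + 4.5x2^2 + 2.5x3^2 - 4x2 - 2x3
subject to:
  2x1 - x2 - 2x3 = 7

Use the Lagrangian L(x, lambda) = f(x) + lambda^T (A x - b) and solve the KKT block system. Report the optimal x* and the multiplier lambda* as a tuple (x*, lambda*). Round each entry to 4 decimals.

Form the Lagrangian:
  L(x, lambda) = (1/2) x^T Q x + c^T x + lambda^T (A x - b)
Stationarity (grad_x L = 0): Q x + c + A^T lambda = 0.
Primal feasibility: A x = b.

This gives the KKT block system:
  [ Q   A^T ] [ x     ]   [-c ]
  [ A    0  ] [ lambda ] = [ b ]

Solving the linear system:
  x*      = (1.18, 0.36, -2.5)
  lambda* = (-7.84)
  f(x*)   = 29.22

x* = (1.18, 0.36, -2.5), lambda* = (-7.84)


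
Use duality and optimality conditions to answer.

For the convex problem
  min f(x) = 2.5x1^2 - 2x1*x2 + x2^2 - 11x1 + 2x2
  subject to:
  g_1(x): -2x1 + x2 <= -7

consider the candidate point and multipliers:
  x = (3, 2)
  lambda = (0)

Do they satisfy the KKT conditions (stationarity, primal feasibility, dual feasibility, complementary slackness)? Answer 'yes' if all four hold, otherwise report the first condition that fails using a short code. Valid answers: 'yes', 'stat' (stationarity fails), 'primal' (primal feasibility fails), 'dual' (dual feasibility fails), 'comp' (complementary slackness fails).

Gradient of f: grad f(x) = Q x + c = (0, 0)
Constraint values g_i(x) = a_i^T x - b_i:
  g_1((3, 2)) = 3
Stationarity residual: grad f(x) + sum_i lambda_i a_i = (0, 0)
  -> stationarity OK
Primal feasibility (all g_i <= 0): FAILS
Dual feasibility (all lambda_i >= 0): OK
Complementary slackness (lambda_i * g_i(x) = 0 for all i): OK

Verdict: the first failing condition is primal_feasibility -> primal.

primal


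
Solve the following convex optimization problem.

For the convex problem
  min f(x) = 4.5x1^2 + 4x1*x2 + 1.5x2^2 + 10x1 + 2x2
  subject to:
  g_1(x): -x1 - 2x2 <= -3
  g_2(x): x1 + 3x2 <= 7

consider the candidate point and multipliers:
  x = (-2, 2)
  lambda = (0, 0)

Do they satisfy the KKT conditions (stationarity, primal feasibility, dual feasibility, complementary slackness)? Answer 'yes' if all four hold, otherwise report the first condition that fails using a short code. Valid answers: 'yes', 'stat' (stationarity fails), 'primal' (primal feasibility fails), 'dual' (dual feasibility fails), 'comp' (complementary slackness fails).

Gradient of f: grad f(x) = Q x + c = (0, 0)
Constraint values g_i(x) = a_i^T x - b_i:
  g_1((-2, 2)) = 1
  g_2((-2, 2)) = -3
Stationarity residual: grad f(x) + sum_i lambda_i a_i = (0, 0)
  -> stationarity OK
Primal feasibility (all g_i <= 0): FAILS
Dual feasibility (all lambda_i >= 0): OK
Complementary slackness (lambda_i * g_i(x) = 0 for all i): OK

Verdict: the first failing condition is primal_feasibility -> primal.

primal


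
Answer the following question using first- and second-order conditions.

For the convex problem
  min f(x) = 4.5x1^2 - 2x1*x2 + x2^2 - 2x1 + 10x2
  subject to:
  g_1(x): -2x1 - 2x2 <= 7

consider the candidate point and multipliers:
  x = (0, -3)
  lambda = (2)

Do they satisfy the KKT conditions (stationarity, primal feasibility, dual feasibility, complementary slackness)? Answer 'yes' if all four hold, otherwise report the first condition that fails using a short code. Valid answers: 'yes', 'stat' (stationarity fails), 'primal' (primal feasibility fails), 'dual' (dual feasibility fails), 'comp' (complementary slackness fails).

Gradient of f: grad f(x) = Q x + c = (4, 4)
Constraint values g_i(x) = a_i^T x - b_i:
  g_1((0, -3)) = -1
Stationarity residual: grad f(x) + sum_i lambda_i a_i = (0, 0)
  -> stationarity OK
Primal feasibility (all g_i <= 0): OK
Dual feasibility (all lambda_i >= 0): OK
Complementary slackness (lambda_i * g_i(x) = 0 for all i): FAILS

Verdict: the first failing condition is complementary_slackness -> comp.

comp


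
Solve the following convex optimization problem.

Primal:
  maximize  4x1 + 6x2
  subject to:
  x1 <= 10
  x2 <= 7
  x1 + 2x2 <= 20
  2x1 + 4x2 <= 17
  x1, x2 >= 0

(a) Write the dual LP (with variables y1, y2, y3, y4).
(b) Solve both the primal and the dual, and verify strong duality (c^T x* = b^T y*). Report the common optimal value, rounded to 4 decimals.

The standard primal-dual pair for 'max c^T x s.t. A x <= b, x >= 0' is:
  Dual:  min b^T y  s.t.  A^T y >= c,  y >= 0.

So the dual LP is:
  minimize  10y1 + 7y2 + 20y3 + 17y4
  subject to:
    y1 + y3 + 2y4 >= 4
    y2 + 2y3 + 4y4 >= 6
    y1, y2, y3, y4 >= 0

Solving the primal: x* = (8.5, 0).
  primal value c^T x* = 34.
Solving the dual: y* = (0, 0, 0, 2).
  dual value b^T y* = 34.
Strong duality: c^T x* = b^T y*. Confirmed.

34


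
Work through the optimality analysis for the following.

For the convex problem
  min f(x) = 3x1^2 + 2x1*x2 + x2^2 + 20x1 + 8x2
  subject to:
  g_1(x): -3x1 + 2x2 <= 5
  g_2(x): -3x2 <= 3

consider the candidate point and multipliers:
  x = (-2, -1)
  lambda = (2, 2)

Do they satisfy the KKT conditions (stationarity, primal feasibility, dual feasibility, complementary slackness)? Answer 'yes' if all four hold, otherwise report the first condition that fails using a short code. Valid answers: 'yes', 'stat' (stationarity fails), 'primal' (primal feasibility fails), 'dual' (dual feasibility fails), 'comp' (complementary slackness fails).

Gradient of f: grad f(x) = Q x + c = (6, 2)
Constraint values g_i(x) = a_i^T x - b_i:
  g_1((-2, -1)) = -1
  g_2((-2, -1)) = 0
Stationarity residual: grad f(x) + sum_i lambda_i a_i = (0, 0)
  -> stationarity OK
Primal feasibility (all g_i <= 0): OK
Dual feasibility (all lambda_i >= 0): OK
Complementary slackness (lambda_i * g_i(x) = 0 for all i): FAILS

Verdict: the first failing condition is complementary_slackness -> comp.

comp


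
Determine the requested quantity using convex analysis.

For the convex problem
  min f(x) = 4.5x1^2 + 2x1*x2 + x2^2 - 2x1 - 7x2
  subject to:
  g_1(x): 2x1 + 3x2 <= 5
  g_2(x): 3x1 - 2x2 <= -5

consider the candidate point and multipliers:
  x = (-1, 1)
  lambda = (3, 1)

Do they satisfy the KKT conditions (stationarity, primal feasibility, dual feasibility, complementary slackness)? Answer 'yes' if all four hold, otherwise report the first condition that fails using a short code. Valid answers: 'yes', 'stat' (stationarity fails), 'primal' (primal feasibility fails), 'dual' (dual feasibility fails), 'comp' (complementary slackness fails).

Gradient of f: grad f(x) = Q x + c = (-9, -7)
Constraint values g_i(x) = a_i^T x - b_i:
  g_1((-1, 1)) = -4
  g_2((-1, 1)) = 0
Stationarity residual: grad f(x) + sum_i lambda_i a_i = (0, 0)
  -> stationarity OK
Primal feasibility (all g_i <= 0): OK
Dual feasibility (all lambda_i >= 0): OK
Complementary slackness (lambda_i * g_i(x) = 0 for all i): FAILS

Verdict: the first failing condition is complementary_slackness -> comp.

comp


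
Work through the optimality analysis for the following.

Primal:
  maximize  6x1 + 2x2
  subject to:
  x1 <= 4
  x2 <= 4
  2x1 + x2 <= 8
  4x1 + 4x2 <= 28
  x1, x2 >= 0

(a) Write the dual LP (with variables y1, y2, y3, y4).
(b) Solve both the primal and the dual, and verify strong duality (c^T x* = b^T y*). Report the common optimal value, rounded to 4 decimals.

The standard primal-dual pair for 'max c^T x s.t. A x <= b, x >= 0' is:
  Dual:  min b^T y  s.t.  A^T y >= c,  y >= 0.

So the dual LP is:
  minimize  4y1 + 4y2 + 8y3 + 28y4
  subject to:
    y1 + 2y3 + 4y4 >= 6
    y2 + y3 + 4y4 >= 2
    y1, y2, y3, y4 >= 0

Solving the primal: x* = (4, 0).
  primal value c^T x* = 24.
Solving the dual: y* = (0, 0, 3, 0).
  dual value b^T y* = 24.
Strong duality: c^T x* = b^T y*. Confirmed.

24


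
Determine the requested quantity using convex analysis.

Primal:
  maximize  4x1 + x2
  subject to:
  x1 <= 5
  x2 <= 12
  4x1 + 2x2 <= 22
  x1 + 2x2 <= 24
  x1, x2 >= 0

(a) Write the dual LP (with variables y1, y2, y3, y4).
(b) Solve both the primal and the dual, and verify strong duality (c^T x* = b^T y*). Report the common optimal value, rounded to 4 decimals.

The standard primal-dual pair for 'max c^T x s.t. A x <= b, x >= 0' is:
  Dual:  min b^T y  s.t.  A^T y >= c,  y >= 0.

So the dual LP is:
  minimize  5y1 + 12y2 + 22y3 + 24y4
  subject to:
    y1 + 4y3 + y4 >= 4
    y2 + 2y3 + 2y4 >= 1
    y1, y2, y3, y4 >= 0

Solving the primal: x* = (5, 1).
  primal value c^T x* = 21.
Solving the dual: y* = (2, 0, 0.5, 0).
  dual value b^T y* = 21.
Strong duality: c^T x* = b^T y*. Confirmed.

21


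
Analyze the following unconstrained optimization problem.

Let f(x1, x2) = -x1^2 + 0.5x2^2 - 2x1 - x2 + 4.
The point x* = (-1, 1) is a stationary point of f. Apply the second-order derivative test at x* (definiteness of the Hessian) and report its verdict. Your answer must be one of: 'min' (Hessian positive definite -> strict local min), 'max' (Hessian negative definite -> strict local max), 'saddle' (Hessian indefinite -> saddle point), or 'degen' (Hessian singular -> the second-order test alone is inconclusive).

Compute the Hessian H = grad^2 f:
  H = [[-2, 0], [0, 1]]
Verify stationarity: grad f(x*) = H x* + g = (0, 0).
Eigenvalues of H: -2, 1.
Eigenvalues have mixed signs, so H is indefinite -> x* is a saddle point.

saddle


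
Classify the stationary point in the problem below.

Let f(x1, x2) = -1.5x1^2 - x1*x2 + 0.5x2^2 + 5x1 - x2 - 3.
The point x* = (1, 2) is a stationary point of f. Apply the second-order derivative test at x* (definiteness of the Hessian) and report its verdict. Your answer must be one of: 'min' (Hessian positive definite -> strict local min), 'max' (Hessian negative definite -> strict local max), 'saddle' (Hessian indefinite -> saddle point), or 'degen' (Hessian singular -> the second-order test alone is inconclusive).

Compute the Hessian H = grad^2 f:
  H = [[-3, -1], [-1, 1]]
Verify stationarity: grad f(x*) = H x* + g = (0, 0).
Eigenvalues of H: -3.2361, 1.2361.
Eigenvalues have mixed signs, so H is indefinite -> x* is a saddle point.

saddle


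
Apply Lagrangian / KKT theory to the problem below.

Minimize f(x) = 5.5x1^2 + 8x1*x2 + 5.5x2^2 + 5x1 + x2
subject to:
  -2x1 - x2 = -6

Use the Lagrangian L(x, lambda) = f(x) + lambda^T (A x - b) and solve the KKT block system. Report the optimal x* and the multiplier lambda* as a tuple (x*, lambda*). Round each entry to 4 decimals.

Form the Lagrangian:
  L(x, lambda) = (1/2) x^T Q x + c^T x + lambda^T (A x - b)
Stationarity (grad_x L = 0): Q x + c + A^T lambda = 0.
Primal feasibility: A x = b.

This gives the KKT block system:
  [ Q   A^T ] [ x     ]   [-c ]
  [ A    0  ] [ lambda ] = [ b ]

Solving the linear system:
  x*      = (3.5217, -1.0435)
  lambda* = (17.6957)
  f(x*)   = 61.3696

x* = (3.5217, -1.0435), lambda* = (17.6957)


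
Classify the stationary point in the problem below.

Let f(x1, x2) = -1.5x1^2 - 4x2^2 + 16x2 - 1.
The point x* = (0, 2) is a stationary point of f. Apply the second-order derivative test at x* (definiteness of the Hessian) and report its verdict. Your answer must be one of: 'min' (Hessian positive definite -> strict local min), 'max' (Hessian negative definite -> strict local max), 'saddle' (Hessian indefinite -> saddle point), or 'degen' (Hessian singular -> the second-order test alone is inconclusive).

Compute the Hessian H = grad^2 f:
  H = [[-3, 0], [0, -8]]
Verify stationarity: grad f(x*) = H x* + g = (0, 0).
Eigenvalues of H: -8, -3.
Both eigenvalues < 0, so H is negative definite -> x* is a strict local max.

max


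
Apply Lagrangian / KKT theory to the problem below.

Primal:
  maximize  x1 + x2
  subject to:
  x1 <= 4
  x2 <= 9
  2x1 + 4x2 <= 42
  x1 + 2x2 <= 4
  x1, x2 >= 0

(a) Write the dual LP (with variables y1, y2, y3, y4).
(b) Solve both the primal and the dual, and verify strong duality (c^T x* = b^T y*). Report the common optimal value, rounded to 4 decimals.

The standard primal-dual pair for 'max c^T x s.t. A x <= b, x >= 0' is:
  Dual:  min b^T y  s.t.  A^T y >= c,  y >= 0.

So the dual LP is:
  minimize  4y1 + 9y2 + 42y3 + 4y4
  subject to:
    y1 + 2y3 + y4 >= 1
    y2 + 4y3 + 2y4 >= 1
    y1, y2, y3, y4 >= 0

Solving the primal: x* = (4, 0).
  primal value c^T x* = 4.
Solving the dual: y* = (0.5, 0, 0, 0.5).
  dual value b^T y* = 4.
Strong duality: c^T x* = b^T y*. Confirmed.

4


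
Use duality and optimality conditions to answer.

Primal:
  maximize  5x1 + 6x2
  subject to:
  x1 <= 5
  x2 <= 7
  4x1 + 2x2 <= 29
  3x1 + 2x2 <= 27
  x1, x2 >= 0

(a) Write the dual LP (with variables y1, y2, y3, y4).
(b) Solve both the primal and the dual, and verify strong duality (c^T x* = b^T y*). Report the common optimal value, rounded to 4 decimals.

The standard primal-dual pair for 'max c^T x s.t. A x <= b, x >= 0' is:
  Dual:  min b^T y  s.t.  A^T y >= c,  y >= 0.

So the dual LP is:
  minimize  5y1 + 7y2 + 29y3 + 27y4
  subject to:
    y1 + 4y3 + 3y4 >= 5
    y2 + 2y3 + 2y4 >= 6
    y1, y2, y3, y4 >= 0

Solving the primal: x* = (3.75, 7).
  primal value c^T x* = 60.75.
Solving the dual: y* = (0, 3.5, 1.25, 0).
  dual value b^T y* = 60.75.
Strong duality: c^T x* = b^T y*. Confirmed.

60.75


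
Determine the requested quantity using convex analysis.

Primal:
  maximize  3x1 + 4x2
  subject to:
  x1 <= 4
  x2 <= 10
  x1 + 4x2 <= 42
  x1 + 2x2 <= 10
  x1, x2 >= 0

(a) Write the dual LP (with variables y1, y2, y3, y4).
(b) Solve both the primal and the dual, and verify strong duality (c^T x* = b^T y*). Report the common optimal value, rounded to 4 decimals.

The standard primal-dual pair for 'max c^T x s.t. A x <= b, x >= 0' is:
  Dual:  min b^T y  s.t.  A^T y >= c,  y >= 0.

So the dual LP is:
  minimize  4y1 + 10y2 + 42y3 + 10y4
  subject to:
    y1 + y3 + y4 >= 3
    y2 + 4y3 + 2y4 >= 4
    y1, y2, y3, y4 >= 0

Solving the primal: x* = (4, 3).
  primal value c^T x* = 24.
Solving the dual: y* = (1, 0, 0, 2).
  dual value b^T y* = 24.
Strong duality: c^T x* = b^T y*. Confirmed.

24


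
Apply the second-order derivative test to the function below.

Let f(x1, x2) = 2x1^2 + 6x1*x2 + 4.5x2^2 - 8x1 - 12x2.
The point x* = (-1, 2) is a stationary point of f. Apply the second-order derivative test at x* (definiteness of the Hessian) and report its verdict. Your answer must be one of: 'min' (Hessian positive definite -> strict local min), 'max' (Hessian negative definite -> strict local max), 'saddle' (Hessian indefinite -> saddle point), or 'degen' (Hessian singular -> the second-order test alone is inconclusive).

Compute the Hessian H = grad^2 f:
  H = [[4, 6], [6, 9]]
Verify stationarity: grad f(x*) = H x* + g = (0, 0).
Eigenvalues of H: 0, 13.
H has a zero eigenvalue (singular; positive semidefinite but not definite), so H is neither positive definite, negative definite, nor indefinite. The second-order test alone is inconclusive -> degen.
(Indeed, f is constant along the null direction of H through x*, so x* is not a strict local extremum.)

degen


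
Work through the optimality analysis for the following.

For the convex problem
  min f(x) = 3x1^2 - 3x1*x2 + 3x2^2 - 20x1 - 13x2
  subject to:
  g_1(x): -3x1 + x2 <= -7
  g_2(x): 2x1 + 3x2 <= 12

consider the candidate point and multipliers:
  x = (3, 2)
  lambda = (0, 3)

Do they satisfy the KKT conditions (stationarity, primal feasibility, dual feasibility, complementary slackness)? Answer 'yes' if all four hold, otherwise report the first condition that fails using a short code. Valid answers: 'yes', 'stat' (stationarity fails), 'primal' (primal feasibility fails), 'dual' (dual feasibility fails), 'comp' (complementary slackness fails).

Gradient of f: grad f(x) = Q x + c = (-8, -10)
Constraint values g_i(x) = a_i^T x - b_i:
  g_1((3, 2)) = 0
  g_2((3, 2)) = 0
Stationarity residual: grad f(x) + sum_i lambda_i a_i = (-2, -1)
  -> stationarity FAILS
Primal feasibility (all g_i <= 0): OK
Dual feasibility (all lambda_i >= 0): OK
Complementary slackness (lambda_i * g_i(x) = 0 for all i): OK

Verdict: the first failing condition is stationarity -> stat.

stat


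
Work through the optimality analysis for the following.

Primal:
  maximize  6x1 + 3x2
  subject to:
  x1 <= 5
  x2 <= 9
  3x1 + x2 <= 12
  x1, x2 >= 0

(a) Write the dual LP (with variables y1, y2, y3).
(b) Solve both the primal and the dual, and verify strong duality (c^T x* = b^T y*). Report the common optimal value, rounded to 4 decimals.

The standard primal-dual pair for 'max c^T x s.t. A x <= b, x >= 0' is:
  Dual:  min b^T y  s.t.  A^T y >= c,  y >= 0.

So the dual LP is:
  minimize  5y1 + 9y2 + 12y3
  subject to:
    y1 + 3y3 >= 6
    y2 + y3 >= 3
    y1, y2, y3 >= 0

Solving the primal: x* = (1, 9).
  primal value c^T x* = 33.
Solving the dual: y* = (0, 1, 2).
  dual value b^T y* = 33.
Strong duality: c^T x* = b^T y*. Confirmed.

33


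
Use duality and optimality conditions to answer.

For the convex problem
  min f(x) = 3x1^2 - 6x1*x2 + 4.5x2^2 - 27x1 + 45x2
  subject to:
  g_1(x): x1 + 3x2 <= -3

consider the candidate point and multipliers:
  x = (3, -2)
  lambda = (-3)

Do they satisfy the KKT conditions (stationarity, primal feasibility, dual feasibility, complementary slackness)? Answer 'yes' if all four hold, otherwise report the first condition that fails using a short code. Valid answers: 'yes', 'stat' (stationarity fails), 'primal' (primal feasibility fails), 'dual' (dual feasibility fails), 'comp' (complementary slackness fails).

Gradient of f: grad f(x) = Q x + c = (3, 9)
Constraint values g_i(x) = a_i^T x - b_i:
  g_1((3, -2)) = 0
Stationarity residual: grad f(x) + sum_i lambda_i a_i = (0, 0)
  -> stationarity OK
Primal feasibility (all g_i <= 0): OK
Dual feasibility (all lambda_i >= 0): FAILS
Complementary slackness (lambda_i * g_i(x) = 0 for all i): OK

Verdict: the first failing condition is dual_feasibility -> dual.

dual


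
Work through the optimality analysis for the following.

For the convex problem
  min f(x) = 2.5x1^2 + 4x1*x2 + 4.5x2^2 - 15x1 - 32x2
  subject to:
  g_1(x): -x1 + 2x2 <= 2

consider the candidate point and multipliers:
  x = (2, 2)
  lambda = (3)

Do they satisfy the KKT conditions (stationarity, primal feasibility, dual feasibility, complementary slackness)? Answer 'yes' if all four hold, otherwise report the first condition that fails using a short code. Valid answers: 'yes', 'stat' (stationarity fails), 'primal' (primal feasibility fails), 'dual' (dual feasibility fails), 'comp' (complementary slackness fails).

Gradient of f: grad f(x) = Q x + c = (3, -6)
Constraint values g_i(x) = a_i^T x - b_i:
  g_1((2, 2)) = 0
Stationarity residual: grad f(x) + sum_i lambda_i a_i = (0, 0)
  -> stationarity OK
Primal feasibility (all g_i <= 0): OK
Dual feasibility (all lambda_i >= 0): OK
Complementary slackness (lambda_i * g_i(x) = 0 for all i): OK

Verdict: yes, KKT holds.

yes


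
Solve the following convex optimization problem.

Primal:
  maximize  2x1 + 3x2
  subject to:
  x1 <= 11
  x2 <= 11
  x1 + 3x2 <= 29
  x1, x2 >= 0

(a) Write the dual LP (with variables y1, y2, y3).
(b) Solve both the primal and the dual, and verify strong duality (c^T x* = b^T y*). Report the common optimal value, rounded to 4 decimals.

The standard primal-dual pair for 'max c^T x s.t. A x <= b, x >= 0' is:
  Dual:  min b^T y  s.t.  A^T y >= c,  y >= 0.

So the dual LP is:
  minimize  11y1 + 11y2 + 29y3
  subject to:
    y1 + y3 >= 2
    y2 + 3y3 >= 3
    y1, y2, y3 >= 0

Solving the primal: x* = (11, 6).
  primal value c^T x* = 40.
Solving the dual: y* = (1, 0, 1).
  dual value b^T y* = 40.
Strong duality: c^T x* = b^T y*. Confirmed.

40


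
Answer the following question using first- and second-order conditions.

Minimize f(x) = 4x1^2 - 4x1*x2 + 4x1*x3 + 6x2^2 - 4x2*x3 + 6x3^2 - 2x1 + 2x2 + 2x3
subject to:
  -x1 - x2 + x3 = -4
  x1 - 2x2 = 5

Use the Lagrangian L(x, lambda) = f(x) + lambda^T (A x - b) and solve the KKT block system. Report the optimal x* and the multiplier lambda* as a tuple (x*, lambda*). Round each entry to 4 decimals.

Form the Lagrangian:
  L(x, lambda) = (1/2) x^T Q x + c^T x + lambda^T (A x - b)
Stationarity (grad_x L = 0): Q x + c + A^T lambda = 0.
Primal feasibility: A x = b.

This gives the KKT block system:
  [ Q   A^T ] [ x     ]   [-c ]
  [ A    0  ] [ lambda ] = [ b ]

Solving the linear system:
  x*      = (2.95, -1.025, -2.075)
  lambda* = (7, -10.4)
  f(x*)   = 33.95

x* = (2.95, -1.025, -2.075), lambda* = (7, -10.4)


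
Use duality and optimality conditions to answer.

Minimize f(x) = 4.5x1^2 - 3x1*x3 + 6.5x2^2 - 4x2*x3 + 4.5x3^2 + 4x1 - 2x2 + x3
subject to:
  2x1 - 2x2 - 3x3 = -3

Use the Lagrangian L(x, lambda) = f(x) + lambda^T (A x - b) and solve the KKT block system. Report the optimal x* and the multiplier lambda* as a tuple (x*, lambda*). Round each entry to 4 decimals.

Form the Lagrangian:
  L(x, lambda) = (1/2) x^T Q x + c^T x + lambda^T (A x - b)
Stationarity (grad_x L = 0): Q x + c + A^T lambda = 0.
Primal feasibility: A x = b.

This gives the KKT block system:
  [ Q   A^T ] [ x     ]   [-c ]
  [ A    0  ] [ lambda ] = [ b ]

Solving the linear system:
  x*      = (-0.6255, 0.4365, 0.292)
  lambda* = (1.2529)
  f(x*)   = 0.3379

x* = (-0.6255, 0.4365, 0.292), lambda* = (1.2529)


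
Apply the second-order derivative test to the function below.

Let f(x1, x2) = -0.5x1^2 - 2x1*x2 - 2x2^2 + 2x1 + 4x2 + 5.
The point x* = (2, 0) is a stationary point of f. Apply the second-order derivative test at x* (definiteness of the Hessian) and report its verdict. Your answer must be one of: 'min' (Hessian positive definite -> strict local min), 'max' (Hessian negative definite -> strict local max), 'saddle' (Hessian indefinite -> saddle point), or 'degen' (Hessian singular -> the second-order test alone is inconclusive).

Compute the Hessian H = grad^2 f:
  H = [[-1, -2], [-2, -4]]
Verify stationarity: grad f(x*) = H x* + g = (0, 0).
Eigenvalues of H: -5, 0.
H has a zero eigenvalue (singular; negative semidefinite but not definite), so H is neither positive definite, negative definite, nor indefinite. The second-order test alone is inconclusive -> degen.
(Indeed, f is constant along the null direction of H through x*, so x* is not a strict local extremum.)

degen


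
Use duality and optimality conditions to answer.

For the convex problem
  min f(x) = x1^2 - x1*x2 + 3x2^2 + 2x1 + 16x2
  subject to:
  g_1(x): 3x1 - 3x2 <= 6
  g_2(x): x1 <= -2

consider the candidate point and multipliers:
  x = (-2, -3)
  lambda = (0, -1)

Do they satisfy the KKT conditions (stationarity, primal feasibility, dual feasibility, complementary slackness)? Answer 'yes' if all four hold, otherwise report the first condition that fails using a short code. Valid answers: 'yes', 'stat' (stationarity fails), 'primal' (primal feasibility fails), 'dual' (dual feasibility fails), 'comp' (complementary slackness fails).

Gradient of f: grad f(x) = Q x + c = (1, 0)
Constraint values g_i(x) = a_i^T x - b_i:
  g_1((-2, -3)) = -3
  g_2((-2, -3)) = 0
Stationarity residual: grad f(x) + sum_i lambda_i a_i = (0, 0)
  -> stationarity OK
Primal feasibility (all g_i <= 0): OK
Dual feasibility (all lambda_i >= 0): FAILS
Complementary slackness (lambda_i * g_i(x) = 0 for all i): OK

Verdict: the first failing condition is dual_feasibility -> dual.

dual


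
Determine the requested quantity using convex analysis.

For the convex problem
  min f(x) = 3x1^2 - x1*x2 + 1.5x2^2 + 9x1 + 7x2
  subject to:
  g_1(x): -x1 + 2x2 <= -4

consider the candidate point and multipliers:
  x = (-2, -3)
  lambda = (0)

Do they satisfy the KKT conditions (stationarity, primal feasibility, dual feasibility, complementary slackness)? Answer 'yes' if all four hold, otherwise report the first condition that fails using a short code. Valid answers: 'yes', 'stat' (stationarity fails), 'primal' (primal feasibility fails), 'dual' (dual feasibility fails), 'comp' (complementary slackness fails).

Gradient of f: grad f(x) = Q x + c = (0, 0)
Constraint values g_i(x) = a_i^T x - b_i:
  g_1((-2, -3)) = 0
Stationarity residual: grad f(x) + sum_i lambda_i a_i = (0, 0)
  -> stationarity OK
Primal feasibility (all g_i <= 0): OK
Dual feasibility (all lambda_i >= 0): OK
Complementary slackness (lambda_i * g_i(x) = 0 for all i): OK

Verdict: yes, KKT holds.

yes


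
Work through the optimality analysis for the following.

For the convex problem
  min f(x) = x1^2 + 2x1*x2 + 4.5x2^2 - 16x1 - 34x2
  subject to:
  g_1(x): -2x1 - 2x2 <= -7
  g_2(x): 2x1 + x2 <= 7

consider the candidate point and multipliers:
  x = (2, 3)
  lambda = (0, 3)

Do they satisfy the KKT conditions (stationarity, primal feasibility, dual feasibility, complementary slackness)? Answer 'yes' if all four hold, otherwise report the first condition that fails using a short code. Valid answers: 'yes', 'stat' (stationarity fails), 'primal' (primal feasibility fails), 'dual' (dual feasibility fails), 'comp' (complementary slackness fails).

Gradient of f: grad f(x) = Q x + c = (-6, -3)
Constraint values g_i(x) = a_i^T x - b_i:
  g_1((2, 3)) = -3
  g_2((2, 3)) = 0
Stationarity residual: grad f(x) + sum_i lambda_i a_i = (0, 0)
  -> stationarity OK
Primal feasibility (all g_i <= 0): OK
Dual feasibility (all lambda_i >= 0): OK
Complementary slackness (lambda_i * g_i(x) = 0 for all i): OK

Verdict: yes, KKT holds.

yes


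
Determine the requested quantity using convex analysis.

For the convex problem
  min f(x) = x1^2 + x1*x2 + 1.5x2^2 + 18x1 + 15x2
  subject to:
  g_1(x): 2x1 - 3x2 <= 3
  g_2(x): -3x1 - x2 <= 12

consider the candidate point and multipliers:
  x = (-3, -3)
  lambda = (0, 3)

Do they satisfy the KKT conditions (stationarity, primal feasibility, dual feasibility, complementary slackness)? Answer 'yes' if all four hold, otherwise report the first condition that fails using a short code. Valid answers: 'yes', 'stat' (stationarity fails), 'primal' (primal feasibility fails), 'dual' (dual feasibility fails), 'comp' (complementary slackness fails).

Gradient of f: grad f(x) = Q x + c = (9, 3)
Constraint values g_i(x) = a_i^T x - b_i:
  g_1((-3, -3)) = 0
  g_2((-3, -3)) = 0
Stationarity residual: grad f(x) + sum_i lambda_i a_i = (0, 0)
  -> stationarity OK
Primal feasibility (all g_i <= 0): OK
Dual feasibility (all lambda_i >= 0): OK
Complementary slackness (lambda_i * g_i(x) = 0 for all i): OK

Verdict: yes, KKT holds.

yes


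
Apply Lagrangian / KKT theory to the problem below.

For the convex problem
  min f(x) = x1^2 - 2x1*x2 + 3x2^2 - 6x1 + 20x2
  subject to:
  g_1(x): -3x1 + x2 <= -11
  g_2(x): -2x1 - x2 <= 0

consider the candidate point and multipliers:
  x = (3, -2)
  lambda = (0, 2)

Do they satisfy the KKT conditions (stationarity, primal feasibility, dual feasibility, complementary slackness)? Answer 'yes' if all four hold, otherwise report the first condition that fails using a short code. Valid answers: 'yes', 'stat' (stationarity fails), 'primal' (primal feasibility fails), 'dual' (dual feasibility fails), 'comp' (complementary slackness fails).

Gradient of f: grad f(x) = Q x + c = (4, 2)
Constraint values g_i(x) = a_i^T x - b_i:
  g_1((3, -2)) = 0
  g_2((3, -2)) = -4
Stationarity residual: grad f(x) + sum_i lambda_i a_i = (0, 0)
  -> stationarity OK
Primal feasibility (all g_i <= 0): OK
Dual feasibility (all lambda_i >= 0): OK
Complementary slackness (lambda_i * g_i(x) = 0 for all i): FAILS

Verdict: the first failing condition is complementary_slackness -> comp.

comp
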